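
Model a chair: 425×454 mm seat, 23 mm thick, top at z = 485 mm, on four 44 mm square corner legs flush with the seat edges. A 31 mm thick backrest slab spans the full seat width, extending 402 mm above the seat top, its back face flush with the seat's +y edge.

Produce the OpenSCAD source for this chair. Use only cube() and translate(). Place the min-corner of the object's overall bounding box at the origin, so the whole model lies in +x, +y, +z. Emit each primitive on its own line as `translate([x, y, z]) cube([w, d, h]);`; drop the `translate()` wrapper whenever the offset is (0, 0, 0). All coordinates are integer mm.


translate([0, 0, 462]) cube([425, 454, 23]);
cube([44, 44, 462]);
translate([381, 0, 0]) cube([44, 44, 462]);
translate([0, 410, 0]) cube([44, 44, 462]);
translate([381, 410, 0]) cube([44, 44, 462]);
translate([0, 423, 485]) cube([425, 31, 402]);


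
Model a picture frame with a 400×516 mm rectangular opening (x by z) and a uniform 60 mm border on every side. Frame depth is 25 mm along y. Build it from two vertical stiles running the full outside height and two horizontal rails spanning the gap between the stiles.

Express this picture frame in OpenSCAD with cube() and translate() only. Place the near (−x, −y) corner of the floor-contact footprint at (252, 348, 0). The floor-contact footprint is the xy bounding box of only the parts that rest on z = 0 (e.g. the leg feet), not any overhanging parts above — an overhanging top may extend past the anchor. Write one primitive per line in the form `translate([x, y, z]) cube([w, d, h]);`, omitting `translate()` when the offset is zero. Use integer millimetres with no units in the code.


translate([252, 348, 0]) cube([60, 25, 636]);
translate([712, 348, 0]) cube([60, 25, 636]);
translate([312, 348, 0]) cube([400, 25, 60]);
translate([312, 348, 576]) cube([400, 25, 60]);


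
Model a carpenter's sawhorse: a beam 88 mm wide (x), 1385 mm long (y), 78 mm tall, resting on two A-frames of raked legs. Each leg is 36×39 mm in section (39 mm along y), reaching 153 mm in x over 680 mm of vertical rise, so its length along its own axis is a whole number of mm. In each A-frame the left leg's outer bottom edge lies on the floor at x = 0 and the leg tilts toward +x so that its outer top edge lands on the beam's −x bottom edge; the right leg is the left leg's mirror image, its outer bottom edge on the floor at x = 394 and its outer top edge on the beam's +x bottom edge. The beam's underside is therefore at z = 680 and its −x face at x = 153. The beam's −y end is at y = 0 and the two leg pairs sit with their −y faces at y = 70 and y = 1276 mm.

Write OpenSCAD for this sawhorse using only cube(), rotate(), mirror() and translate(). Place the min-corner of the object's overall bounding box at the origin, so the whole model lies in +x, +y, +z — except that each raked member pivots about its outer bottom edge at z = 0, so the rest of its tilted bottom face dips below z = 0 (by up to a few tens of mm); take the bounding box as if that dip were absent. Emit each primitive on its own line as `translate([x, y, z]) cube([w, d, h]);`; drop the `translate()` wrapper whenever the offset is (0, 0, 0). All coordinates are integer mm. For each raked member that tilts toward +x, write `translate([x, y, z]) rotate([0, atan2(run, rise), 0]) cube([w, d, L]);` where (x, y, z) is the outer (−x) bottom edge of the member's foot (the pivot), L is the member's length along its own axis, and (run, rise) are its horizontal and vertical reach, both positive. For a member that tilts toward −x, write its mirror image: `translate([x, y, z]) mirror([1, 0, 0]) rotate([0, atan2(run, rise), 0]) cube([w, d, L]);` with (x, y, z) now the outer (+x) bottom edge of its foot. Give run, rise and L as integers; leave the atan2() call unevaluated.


translate([153, 0, 680]) cube([88, 1385, 78]);
translate([0, 70, 0]) rotate([0, atan2(153, 680), 0]) cube([36, 39, 697]);
translate([394, 70, 0]) mirror([1, 0, 0]) rotate([0, atan2(153, 680), 0]) cube([36, 39, 697]);
translate([0, 1276, 0]) rotate([0, atan2(153, 680), 0]) cube([36, 39, 697]);
translate([394, 1276, 0]) mirror([1, 0, 0]) rotate([0, atan2(153, 680), 0]) cube([36, 39, 697]);


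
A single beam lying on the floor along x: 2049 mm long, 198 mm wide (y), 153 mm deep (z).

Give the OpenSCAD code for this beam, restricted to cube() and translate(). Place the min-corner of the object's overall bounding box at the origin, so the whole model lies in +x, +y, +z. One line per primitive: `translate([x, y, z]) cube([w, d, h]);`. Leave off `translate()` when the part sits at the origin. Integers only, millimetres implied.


cube([2049, 198, 153]);


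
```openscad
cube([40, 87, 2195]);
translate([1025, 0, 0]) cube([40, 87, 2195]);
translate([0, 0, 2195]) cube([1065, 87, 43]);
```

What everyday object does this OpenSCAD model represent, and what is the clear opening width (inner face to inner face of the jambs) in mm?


A door frame. The clear opening width is 985 mm.

Two 2195 mm tall posts with a header on top — a door frame. The left jamb is 40 mm wide at x = 0; the right jamb starts at x = 1025. The clear opening is 1025 − 40 = 985 mm.


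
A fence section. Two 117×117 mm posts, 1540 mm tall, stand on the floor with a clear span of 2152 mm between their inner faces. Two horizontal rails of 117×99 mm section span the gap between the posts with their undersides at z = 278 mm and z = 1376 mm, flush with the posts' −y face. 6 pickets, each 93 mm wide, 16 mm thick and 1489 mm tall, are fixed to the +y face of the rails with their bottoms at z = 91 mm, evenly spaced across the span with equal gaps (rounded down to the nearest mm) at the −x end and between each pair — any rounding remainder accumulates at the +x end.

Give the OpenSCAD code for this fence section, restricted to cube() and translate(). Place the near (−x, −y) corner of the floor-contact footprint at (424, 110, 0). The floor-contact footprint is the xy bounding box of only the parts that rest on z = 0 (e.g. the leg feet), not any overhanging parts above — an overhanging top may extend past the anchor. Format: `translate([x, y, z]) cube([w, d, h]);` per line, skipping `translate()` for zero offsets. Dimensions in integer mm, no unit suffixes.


translate([424, 110, 0]) cube([117, 117, 1540]);
translate([2693, 110, 0]) cube([117, 117, 1540]);
translate([541, 110, 278]) cube([2152, 117, 99]);
translate([541, 110, 1376]) cube([2152, 117, 99]);
translate([768, 227, 91]) cube([93, 16, 1489]);
translate([1088, 227, 91]) cube([93, 16, 1489]);
translate([1408, 227, 91]) cube([93, 16, 1489]);
translate([1728, 227, 91]) cube([93, 16, 1489]);
translate([2048, 227, 91]) cube([93, 16, 1489]);
translate([2368, 227, 91]) cube([93, 16, 1489]);


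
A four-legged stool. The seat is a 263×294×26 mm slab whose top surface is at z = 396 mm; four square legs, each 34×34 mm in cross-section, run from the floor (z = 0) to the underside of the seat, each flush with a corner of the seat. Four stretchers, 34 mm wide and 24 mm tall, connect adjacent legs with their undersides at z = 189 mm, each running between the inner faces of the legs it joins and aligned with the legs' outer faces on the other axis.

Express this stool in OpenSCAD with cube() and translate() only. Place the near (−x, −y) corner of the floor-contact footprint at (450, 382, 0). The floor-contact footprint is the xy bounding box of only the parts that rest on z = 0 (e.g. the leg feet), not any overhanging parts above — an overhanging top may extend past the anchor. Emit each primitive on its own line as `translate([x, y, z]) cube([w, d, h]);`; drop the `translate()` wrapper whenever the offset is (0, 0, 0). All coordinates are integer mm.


translate([450, 382, 370]) cube([263, 294, 26]);
translate([450, 382, 0]) cube([34, 34, 370]);
translate([679, 382, 0]) cube([34, 34, 370]);
translate([450, 642, 0]) cube([34, 34, 370]);
translate([679, 642, 0]) cube([34, 34, 370]);
translate([484, 382, 189]) cube([195, 34, 24]);
translate([484, 642, 189]) cube([195, 34, 24]);
translate([450, 416, 189]) cube([34, 226, 24]);
translate([679, 416, 189]) cube([34, 226, 24]);


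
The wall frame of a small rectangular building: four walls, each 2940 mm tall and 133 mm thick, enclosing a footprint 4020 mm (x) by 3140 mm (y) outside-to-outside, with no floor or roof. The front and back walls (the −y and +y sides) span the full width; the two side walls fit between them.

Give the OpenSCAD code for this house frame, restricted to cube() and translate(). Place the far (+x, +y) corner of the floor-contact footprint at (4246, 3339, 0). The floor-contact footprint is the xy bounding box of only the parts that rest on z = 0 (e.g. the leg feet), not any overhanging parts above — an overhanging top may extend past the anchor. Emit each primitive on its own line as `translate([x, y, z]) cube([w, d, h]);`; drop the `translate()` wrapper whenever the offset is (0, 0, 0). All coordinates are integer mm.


translate([226, 199, 0]) cube([4020, 133, 2940]);
translate([226, 3206, 0]) cube([4020, 133, 2940]);
translate([226, 332, 0]) cube([133, 2874, 2940]);
translate([4113, 332, 0]) cube([133, 2874, 2940]);


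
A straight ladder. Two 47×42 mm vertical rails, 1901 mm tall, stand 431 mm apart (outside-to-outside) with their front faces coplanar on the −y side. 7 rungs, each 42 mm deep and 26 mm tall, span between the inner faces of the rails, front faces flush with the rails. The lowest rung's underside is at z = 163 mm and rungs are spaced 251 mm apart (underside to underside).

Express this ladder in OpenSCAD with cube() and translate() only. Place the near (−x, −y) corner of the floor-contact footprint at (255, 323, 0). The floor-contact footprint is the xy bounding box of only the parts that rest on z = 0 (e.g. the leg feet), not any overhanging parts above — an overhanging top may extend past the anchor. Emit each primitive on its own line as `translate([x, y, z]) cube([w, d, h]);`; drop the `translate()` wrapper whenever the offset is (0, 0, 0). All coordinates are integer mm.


translate([255, 323, 0]) cube([47, 42, 1901]);
translate([639, 323, 0]) cube([47, 42, 1901]);
translate([302, 323, 163]) cube([337, 42, 26]);
translate([302, 323, 414]) cube([337, 42, 26]);
translate([302, 323, 665]) cube([337, 42, 26]);
translate([302, 323, 916]) cube([337, 42, 26]);
translate([302, 323, 1167]) cube([337, 42, 26]);
translate([302, 323, 1418]) cube([337, 42, 26]);
translate([302, 323, 1669]) cube([337, 42, 26]);


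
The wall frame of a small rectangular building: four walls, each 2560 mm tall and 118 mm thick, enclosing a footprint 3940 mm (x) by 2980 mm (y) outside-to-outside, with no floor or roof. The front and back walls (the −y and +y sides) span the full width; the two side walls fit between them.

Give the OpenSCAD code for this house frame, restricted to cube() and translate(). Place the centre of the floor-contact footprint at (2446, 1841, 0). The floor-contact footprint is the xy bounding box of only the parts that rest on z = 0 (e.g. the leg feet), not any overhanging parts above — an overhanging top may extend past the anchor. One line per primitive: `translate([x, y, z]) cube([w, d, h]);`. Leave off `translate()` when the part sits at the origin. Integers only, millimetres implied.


translate([476, 351, 0]) cube([3940, 118, 2560]);
translate([476, 3213, 0]) cube([3940, 118, 2560]);
translate([476, 469, 0]) cube([118, 2744, 2560]);
translate([4298, 469, 0]) cube([118, 2744, 2560]);


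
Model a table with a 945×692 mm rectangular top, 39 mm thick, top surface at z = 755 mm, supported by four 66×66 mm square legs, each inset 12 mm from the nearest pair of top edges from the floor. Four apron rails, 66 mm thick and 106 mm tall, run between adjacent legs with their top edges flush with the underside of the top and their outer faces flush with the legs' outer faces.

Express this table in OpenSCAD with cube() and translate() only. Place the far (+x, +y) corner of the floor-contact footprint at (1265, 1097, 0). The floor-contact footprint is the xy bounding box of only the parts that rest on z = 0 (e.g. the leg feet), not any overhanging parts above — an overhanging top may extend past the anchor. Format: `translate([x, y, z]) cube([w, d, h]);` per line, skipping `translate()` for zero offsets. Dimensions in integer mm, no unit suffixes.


translate([332, 417, 716]) cube([945, 692, 39]);
translate([344, 429, 0]) cube([66, 66, 716]);
translate([1199, 429, 0]) cube([66, 66, 716]);
translate([344, 1031, 0]) cube([66, 66, 716]);
translate([1199, 1031, 0]) cube([66, 66, 716]);
translate([410, 429, 610]) cube([789, 66, 106]);
translate([410, 1031, 610]) cube([789, 66, 106]);
translate([344, 495, 610]) cube([66, 536, 106]);
translate([1199, 495, 610]) cube([66, 536, 106]);


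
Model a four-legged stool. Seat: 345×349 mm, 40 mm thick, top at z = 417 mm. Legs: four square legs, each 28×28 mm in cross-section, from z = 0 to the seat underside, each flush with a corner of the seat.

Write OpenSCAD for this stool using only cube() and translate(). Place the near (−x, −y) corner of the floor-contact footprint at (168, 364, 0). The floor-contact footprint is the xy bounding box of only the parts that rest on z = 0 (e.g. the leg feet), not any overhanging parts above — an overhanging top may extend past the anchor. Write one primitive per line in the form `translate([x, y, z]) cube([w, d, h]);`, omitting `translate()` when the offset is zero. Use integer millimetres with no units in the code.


// leg_h = 417 - 40 = 377
translate([168, 364, 377]) cube([345, 349, 40]);
translate([168, 364, 0]) cube([28, 28, 377]);
translate([485, 364, 0]) cube([28, 28, 377]);
translate([168, 685, 0]) cube([28, 28, 377]);
translate([485, 685, 0]) cube([28, 28, 377]);


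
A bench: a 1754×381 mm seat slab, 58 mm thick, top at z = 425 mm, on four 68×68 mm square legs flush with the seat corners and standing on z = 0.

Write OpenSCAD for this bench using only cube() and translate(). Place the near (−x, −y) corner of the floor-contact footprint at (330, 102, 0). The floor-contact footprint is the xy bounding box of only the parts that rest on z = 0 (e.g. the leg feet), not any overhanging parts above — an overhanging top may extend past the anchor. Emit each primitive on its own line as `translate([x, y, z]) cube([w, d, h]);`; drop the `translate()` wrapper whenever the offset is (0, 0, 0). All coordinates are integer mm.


translate([330, 102, 367]) cube([1754, 381, 58]);
translate([330, 102, 0]) cube([68, 68, 367]);
translate([330, 415, 0]) cube([68, 68, 367]);
translate([2016, 102, 0]) cube([68, 68, 367]);
translate([2016, 415, 0]) cube([68, 68, 367]);


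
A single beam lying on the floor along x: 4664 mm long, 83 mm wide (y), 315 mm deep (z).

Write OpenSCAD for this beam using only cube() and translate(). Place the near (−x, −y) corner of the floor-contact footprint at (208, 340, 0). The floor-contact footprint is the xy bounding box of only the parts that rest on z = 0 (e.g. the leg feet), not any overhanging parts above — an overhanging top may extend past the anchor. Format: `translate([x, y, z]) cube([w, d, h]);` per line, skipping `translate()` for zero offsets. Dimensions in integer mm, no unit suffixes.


translate([208, 340, 0]) cube([4664, 83, 315]);


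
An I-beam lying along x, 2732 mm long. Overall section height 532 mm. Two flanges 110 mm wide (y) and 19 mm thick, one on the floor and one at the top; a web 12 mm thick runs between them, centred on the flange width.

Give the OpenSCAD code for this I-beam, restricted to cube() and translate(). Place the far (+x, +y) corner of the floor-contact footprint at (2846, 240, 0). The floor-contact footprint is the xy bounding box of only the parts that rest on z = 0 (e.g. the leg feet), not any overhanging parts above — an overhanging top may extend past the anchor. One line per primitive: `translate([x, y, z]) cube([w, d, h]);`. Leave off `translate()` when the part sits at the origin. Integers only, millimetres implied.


translate([114, 130, 0]) cube([2732, 110, 19]);
translate([114, 179, 19]) cube([2732, 12, 494]);
translate([114, 130, 513]) cube([2732, 110, 19]);


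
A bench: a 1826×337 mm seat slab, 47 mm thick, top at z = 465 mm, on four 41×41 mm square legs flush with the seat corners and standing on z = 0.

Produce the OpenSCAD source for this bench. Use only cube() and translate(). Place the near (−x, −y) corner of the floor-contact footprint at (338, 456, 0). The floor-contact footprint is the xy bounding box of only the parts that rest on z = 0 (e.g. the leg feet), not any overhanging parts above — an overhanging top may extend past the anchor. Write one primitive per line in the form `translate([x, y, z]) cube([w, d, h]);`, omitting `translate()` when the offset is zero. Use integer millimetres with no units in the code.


translate([338, 456, 418]) cube([1826, 337, 47]);
translate([338, 456, 0]) cube([41, 41, 418]);
translate([338, 752, 0]) cube([41, 41, 418]);
translate([2123, 456, 0]) cube([41, 41, 418]);
translate([2123, 752, 0]) cube([41, 41, 418]);


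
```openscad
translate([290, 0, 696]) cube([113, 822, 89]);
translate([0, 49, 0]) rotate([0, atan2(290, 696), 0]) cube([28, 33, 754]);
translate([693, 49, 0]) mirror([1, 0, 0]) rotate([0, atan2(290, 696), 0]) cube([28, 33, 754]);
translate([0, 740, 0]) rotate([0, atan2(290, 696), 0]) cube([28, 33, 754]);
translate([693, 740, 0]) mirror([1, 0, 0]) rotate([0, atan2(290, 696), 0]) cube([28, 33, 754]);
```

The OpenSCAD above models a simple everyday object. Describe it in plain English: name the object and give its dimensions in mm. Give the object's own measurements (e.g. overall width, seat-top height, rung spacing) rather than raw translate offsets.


A sawhorse. A 113×822×89 mm beam (x, y, z) sits on two A-frame leg pairs. Each pair is two raked legs of 28×33 mm section (33 mm along y) splaying symmetrically in x. Each leg rises 696 mm vertically over 290 mm of horizontal reach and is 754 mm long along its own axis. Every leg's outer bottom edge rests on the floor and its outer top edge meets a bottom edge of the beam — the left legs (tilting toward +x) meet the beam's −x bottom edge, the right legs (their mirror images, tilting toward −x) meet its +x bottom edge — so the leg tops tuck under the beam, the beam's underside is 696 mm above the floor, and the feet are 693 mm apart outside-to-outside with the beam centred between them. The two leg pairs are set in 49 mm from either end of the beam.


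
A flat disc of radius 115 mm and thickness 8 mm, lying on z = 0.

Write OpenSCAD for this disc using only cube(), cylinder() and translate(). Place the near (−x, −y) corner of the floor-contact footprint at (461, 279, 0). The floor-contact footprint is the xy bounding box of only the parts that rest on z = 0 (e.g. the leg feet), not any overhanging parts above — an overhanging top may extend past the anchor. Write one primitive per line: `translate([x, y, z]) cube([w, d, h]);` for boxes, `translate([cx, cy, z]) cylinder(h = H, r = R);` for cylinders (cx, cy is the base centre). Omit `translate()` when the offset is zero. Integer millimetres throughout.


translate([576, 394, 0]) cylinder(h = 8, r = 115);


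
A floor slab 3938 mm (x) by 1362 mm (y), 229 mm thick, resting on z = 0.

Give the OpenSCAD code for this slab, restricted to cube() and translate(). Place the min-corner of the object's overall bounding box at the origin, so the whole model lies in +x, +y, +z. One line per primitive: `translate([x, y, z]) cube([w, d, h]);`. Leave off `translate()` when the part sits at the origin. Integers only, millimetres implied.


cube([3938, 1362, 229]);


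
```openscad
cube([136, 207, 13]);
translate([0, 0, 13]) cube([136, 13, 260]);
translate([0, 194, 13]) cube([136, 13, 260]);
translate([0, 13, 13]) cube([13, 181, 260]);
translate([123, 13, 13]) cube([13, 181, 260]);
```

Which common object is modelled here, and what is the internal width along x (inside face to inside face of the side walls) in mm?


An open box. The internal width is 110 mm.

A 136×207 base slab with four walls standing on it — an open box. The base is 136 mm wide and the walls are 13 mm thick, so the internal width is 136 − 2 × 13 = 110 mm.


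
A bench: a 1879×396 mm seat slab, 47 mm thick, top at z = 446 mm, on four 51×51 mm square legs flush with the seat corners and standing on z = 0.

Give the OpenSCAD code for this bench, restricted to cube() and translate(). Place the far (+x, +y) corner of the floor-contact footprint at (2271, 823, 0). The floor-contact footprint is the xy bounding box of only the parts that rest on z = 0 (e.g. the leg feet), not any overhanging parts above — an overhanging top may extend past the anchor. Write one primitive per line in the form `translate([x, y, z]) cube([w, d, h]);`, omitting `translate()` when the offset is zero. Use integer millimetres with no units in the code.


// leg_h = 446 − 47 = 399
translate([392, 427, 399]) cube([1879, 396, 47]);
translate([392, 427, 0]) cube([51, 51, 399]);
translate([392, 772, 0]) cube([51, 51, 399]);
translate([2220, 427, 0]) cube([51, 51, 399]);
translate([2220, 772, 0]) cube([51, 51, 399]);


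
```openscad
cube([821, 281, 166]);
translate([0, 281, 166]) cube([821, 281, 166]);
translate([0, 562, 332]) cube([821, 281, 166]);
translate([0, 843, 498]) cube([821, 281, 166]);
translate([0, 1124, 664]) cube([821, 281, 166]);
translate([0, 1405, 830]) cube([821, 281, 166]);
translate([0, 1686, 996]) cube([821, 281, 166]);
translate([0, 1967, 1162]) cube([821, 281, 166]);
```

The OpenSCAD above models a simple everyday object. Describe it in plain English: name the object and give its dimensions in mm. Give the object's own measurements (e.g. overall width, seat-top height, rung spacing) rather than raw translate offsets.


A straight staircase of 8 solid steps. Each step is 821 mm wide (x), 281 mm deep (y, the going) and 166 mm tall (the rise). The first step rests on the floor; each subsequent step sits one going further in +y and one rise higher in +z, directly behind and above the previous step with no overlap.


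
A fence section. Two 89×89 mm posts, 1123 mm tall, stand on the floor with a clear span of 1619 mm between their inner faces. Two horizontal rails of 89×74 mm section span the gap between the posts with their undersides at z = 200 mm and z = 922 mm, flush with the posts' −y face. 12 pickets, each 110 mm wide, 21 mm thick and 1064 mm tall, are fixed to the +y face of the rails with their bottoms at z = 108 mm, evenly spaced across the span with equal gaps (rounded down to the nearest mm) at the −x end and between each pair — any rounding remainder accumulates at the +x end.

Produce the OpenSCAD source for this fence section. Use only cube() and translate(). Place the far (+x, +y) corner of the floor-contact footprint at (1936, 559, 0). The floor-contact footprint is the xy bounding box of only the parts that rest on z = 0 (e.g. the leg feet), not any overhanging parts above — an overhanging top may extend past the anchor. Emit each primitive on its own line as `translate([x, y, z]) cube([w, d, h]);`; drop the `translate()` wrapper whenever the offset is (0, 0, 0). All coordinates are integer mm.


translate([139, 470, 0]) cube([89, 89, 1123]);
translate([1847, 470, 0]) cube([89, 89, 1123]);
translate([228, 470, 200]) cube([1619, 89, 74]);
translate([228, 470, 922]) cube([1619, 89, 74]);
translate([251, 559, 108]) cube([110, 21, 1064]);
translate([384, 559, 108]) cube([110, 21, 1064]);
translate([517, 559, 108]) cube([110, 21, 1064]);
translate([650, 559, 108]) cube([110, 21, 1064]);
translate([783, 559, 108]) cube([110, 21, 1064]);
translate([916, 559, 108]) cube([110, 21, 1064]);
translate([1049, 559, 108]) cube([110, 21, 1064]);
translate([1182, 559, 108]) cube([110, 21, 1064]);
translate([1315, 559, 108]) cube([110, 21, 1064]);
translate([1448, 559, 108]) cube([110, 21, 1064]);
translate([1581, 559, 108]) cube([110, 21, 1064]);
translate([1714, 559, 108]) cube([110, 21, 1064]);


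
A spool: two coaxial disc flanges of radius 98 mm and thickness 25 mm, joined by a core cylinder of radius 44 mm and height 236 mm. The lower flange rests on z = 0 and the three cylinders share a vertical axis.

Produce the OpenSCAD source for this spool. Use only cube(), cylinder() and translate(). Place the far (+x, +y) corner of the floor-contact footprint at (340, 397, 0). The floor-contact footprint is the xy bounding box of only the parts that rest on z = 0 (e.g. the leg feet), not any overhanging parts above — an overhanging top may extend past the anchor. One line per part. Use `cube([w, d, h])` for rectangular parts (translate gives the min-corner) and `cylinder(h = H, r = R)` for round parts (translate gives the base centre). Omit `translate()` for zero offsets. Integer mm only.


translate([242, 299, 0]) cylinder(h = 25, r = 98);
translate([242, 299, 25]) cylinder(h = 236, r = 44);
translate([242, 299, 261]) cylinder(h = 25, r = 98);


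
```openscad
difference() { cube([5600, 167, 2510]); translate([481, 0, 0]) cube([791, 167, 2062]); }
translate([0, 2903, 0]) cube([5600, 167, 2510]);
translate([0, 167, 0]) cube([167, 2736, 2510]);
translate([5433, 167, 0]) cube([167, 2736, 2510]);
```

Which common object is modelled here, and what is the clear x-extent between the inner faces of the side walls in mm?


A single room. The interior width is 5266 mm.

Four walls enclosing a rectangle with a door in the front wall — a room. Outside width 5600 minus two 167 mm walls gives 5266 mm.


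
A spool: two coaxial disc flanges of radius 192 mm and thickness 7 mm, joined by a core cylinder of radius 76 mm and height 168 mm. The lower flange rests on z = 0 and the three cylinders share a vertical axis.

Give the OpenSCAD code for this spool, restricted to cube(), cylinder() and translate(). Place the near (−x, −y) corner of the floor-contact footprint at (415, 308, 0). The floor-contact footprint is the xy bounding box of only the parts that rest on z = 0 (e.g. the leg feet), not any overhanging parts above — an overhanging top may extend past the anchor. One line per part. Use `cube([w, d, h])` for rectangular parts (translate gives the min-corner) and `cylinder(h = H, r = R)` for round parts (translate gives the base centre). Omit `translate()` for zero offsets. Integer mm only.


translate([607, 500, 0]) cylinder(h = 7, r = 192);
translate([607, 500, 7]) cylinder(h = 168, r = 76);
translate([607, 500, 175]) cylinder(h = 7, r = 192);


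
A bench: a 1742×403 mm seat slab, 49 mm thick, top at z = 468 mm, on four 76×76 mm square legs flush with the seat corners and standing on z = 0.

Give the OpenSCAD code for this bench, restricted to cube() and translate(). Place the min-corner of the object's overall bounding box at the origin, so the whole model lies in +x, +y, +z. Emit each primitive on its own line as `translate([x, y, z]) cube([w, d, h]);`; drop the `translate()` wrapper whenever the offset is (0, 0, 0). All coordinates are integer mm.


translate([0, 0, 419]) cube([1742, 403, 49]);
cube([76, 76, 419]);
translate([0, 327, 0]) cube([76, 76, 419]);
translate([1666, 0, 0]) cube([76, 76, 419]);
translate([1666, 327, 0]) cube([76, 76, 419]);


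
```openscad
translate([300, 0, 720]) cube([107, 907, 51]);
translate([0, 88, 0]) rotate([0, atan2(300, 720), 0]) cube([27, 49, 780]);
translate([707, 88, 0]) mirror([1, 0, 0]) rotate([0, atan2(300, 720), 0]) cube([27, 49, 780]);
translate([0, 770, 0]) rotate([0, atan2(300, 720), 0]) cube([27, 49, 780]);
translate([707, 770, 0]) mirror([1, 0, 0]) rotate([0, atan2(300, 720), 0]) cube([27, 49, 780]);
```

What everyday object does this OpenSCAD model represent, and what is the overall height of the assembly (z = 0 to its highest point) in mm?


A sawhorse. The overall height is 771 mm.

A beam across two mirrored pairs of raked legs — a sawhorse. The beam's underside is at z = 720 (matching the legs' vertical rise in atan2(300, 720)) and the beam is 51 mm tall, so its top is at 720 + 51 = 771 mm. The raked legs top out at the beam's underside, so that is the highest point.


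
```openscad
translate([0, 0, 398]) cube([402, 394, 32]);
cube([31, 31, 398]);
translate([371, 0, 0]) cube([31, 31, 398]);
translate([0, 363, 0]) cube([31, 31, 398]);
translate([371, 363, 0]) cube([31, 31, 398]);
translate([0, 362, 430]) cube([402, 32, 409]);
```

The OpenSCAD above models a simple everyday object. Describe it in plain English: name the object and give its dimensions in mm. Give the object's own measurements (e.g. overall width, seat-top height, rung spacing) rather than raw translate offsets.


A chair. The seat is a 402×394×32 mm slab with its top at z = 430 mm, on four 31×31 mm corner legs (flush with the seat edges, standing on z = 0). A flat backrest 32 mm thick, 409 mm tall, spans the full seat width and rises from the seat top along its +y edge, rear face flush with the rear of the seat.


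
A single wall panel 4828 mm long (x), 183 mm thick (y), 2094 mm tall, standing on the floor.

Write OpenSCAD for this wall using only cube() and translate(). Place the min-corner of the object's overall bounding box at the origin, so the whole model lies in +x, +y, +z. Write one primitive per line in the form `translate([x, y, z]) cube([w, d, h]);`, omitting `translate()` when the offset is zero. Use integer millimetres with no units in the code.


cube([4828, 183, 2094]);


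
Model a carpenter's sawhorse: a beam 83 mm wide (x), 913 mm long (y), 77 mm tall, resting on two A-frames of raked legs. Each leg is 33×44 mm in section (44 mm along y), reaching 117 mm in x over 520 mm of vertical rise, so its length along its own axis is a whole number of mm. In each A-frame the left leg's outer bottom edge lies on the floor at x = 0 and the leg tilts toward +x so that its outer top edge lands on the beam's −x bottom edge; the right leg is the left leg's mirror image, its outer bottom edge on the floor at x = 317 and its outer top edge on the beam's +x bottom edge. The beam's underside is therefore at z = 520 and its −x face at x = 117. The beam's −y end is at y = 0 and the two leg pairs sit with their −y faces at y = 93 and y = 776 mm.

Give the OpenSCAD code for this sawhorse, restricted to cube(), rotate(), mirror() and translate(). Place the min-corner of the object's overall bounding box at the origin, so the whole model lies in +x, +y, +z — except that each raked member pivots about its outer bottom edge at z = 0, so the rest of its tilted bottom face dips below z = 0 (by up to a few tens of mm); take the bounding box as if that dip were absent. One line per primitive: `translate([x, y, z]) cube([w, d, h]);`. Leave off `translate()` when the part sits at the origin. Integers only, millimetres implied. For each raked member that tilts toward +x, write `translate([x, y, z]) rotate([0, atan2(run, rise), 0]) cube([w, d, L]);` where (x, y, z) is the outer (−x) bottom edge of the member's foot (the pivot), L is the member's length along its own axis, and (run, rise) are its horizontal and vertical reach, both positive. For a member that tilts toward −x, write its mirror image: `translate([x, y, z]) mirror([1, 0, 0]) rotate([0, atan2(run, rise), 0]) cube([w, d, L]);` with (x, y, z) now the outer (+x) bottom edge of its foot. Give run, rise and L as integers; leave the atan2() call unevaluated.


translate([117, 0, 520]) cube([83, 913, 77]);
translate([0, 93, 0]) rotate([0, atan2(117, 520), 0]) cube([33, 44, 533]);
translate([317, 93, 0]) mirror([1, 0, 0]) rotate([0, atan2(117, 520), 0]) cube([33, 44, 533]);
translate([0, 776, 0]) rotate([0, atan2(117, 520), 0]) cube([33, 44, 533]);
translate([317, 776, 0]) mirror([1, 0, 0]) rotate([0, atan2(117, 520), 0]) cube([33, 44, 533]);


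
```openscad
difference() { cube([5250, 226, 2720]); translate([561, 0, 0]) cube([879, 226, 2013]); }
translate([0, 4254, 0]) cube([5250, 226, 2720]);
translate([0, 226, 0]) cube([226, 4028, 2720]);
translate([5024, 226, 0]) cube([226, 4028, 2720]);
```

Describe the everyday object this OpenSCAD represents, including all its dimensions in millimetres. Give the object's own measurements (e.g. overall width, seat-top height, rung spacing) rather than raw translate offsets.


A single room: four walls, each 2720 mm tall and 226 mm thick, enclosing an outside footprint 5250×4480 mm (x × y), no floor or roof. The front and back walls (−y and +y sides) run the full x-width; the side walls fit between their inner faces. A door opening 879 mm wide and 2013 mm tall is cut through the front wall from the floor up, its −x edge 561 mm from the wall's −x end.


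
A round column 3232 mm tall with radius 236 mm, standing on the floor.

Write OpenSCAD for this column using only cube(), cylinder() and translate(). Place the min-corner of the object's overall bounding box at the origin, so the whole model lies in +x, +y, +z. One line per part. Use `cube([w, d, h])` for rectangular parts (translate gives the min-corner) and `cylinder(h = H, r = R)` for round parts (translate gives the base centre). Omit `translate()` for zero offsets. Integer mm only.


translate([236, 236, 0]) cylinder(h = 3232, r = 236);


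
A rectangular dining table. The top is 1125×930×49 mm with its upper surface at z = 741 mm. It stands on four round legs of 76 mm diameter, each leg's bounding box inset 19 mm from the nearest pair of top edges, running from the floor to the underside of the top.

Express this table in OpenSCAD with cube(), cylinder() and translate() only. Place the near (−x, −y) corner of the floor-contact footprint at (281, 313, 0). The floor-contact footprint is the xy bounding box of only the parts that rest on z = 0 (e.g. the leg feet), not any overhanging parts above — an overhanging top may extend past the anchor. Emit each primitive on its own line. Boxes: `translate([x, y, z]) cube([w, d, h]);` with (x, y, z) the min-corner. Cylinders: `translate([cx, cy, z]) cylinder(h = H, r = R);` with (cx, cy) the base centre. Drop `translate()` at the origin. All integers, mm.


// leg_h = 741 - 49 = 692
translate([262, 294, 692]) cube([1125, 930, 49]);
translate([319, 351, 0]) cylinder(h = 692, r = 38);
translate([1330, 351, 0]) cylinder(h = 692, r = 38);
translate([319, 1167, 0]) cylinder(h = 692, r = 38);
translate([1330, 1167, 0]) cylinder(h = 692, r = 38);


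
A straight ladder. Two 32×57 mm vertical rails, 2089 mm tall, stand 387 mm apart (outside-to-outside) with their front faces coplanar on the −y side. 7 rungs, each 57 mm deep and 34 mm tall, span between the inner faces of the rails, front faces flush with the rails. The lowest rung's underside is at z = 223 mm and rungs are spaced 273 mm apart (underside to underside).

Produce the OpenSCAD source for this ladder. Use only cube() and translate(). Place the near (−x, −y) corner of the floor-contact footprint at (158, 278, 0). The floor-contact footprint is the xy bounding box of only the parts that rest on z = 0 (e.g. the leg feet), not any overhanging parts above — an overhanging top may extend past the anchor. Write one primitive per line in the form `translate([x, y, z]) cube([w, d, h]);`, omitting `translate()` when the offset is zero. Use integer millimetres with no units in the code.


translate([158, 278, 0]) cube([32, 57, 2089]);
translate([513, 278, 0]) cube([32, 57, 2089]);
translate([190, 278, 223]) cube([323, 57, 34]);
translate([190, 278, 496]) cube([323, 57, 34]);
translate([190, 278, 769]) cube([323, 57, 34]);
translate([190, 278, 1042]) cube([323, 57, 34]);
translate([190, 278, 1315]) cube([323, 57, 34]);
translate([190, 278, 1588]) cube([323, 57, 34]);
translate([190, 278, 1861]) cube([323, 57, 34]);


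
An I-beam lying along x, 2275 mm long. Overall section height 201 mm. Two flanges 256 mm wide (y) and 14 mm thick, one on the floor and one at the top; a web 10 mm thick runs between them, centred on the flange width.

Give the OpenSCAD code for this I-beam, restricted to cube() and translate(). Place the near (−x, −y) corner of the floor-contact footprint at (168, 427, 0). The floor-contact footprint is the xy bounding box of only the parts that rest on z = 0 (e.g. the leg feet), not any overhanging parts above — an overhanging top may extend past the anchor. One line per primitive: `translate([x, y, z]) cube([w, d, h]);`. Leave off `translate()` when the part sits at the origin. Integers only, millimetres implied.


translate([168, 427, 0]) cube([2275, 256, 14]);
translate([168, 550, 14]) cube([2275, 10, 173]);
translate([168, 427, 187]) cube([2275, 256, 14]);


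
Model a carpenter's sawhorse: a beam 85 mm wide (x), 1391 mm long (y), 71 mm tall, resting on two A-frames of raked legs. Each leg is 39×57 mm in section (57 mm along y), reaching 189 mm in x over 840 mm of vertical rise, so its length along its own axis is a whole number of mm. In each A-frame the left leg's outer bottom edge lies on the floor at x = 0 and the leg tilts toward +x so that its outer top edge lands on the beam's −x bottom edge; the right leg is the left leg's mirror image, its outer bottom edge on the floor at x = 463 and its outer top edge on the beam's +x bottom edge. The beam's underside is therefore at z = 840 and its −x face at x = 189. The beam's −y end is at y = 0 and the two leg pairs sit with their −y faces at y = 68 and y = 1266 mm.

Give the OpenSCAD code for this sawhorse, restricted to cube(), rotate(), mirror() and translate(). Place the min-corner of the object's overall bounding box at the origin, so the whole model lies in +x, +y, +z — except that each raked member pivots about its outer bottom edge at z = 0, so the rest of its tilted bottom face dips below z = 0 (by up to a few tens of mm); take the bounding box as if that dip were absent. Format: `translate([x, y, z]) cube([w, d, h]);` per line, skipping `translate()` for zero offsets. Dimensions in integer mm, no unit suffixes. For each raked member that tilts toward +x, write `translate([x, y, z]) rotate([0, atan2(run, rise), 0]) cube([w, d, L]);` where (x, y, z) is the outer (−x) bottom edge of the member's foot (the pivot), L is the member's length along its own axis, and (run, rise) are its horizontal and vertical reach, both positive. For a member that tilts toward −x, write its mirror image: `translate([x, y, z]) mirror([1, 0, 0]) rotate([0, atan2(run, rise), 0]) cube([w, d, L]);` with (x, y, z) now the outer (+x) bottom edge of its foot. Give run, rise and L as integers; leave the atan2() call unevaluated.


translate([189, 0, 840]) cube([85, 1391, 71]);
translate([0, 68, 0]) rotate([0, atan2(189, 840), 0]) cube([39, 57, 861]);
translate([463, 68, 0]) mirror([1, 0, 0]) rotate([0, atan2(189, 840), 0]) cube([39, 57, 861]);
translate([0, 1266, 0]) rotate([0, atan2(189, 840), 0]) cube([39, 57, 861]);
translate([463, 1266, 0]) mirror([1, 0, 0]) rotate([0, atan2(189, 840), 0]) cube([39, 57, 861]);


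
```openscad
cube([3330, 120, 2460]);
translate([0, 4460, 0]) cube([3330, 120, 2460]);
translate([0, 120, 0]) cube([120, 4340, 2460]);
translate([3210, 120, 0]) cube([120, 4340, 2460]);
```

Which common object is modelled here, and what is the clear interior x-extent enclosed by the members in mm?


A house (or room) frame. The interior width is 3090 mm.

Four 2460 mm walls enclosing a rectangle with no floor or roof — a room or house frame. Outside width is 3330 mm and wall thickness is 120 mm, so the interior width is 3330 − 2 × 120 = 3090 mm.


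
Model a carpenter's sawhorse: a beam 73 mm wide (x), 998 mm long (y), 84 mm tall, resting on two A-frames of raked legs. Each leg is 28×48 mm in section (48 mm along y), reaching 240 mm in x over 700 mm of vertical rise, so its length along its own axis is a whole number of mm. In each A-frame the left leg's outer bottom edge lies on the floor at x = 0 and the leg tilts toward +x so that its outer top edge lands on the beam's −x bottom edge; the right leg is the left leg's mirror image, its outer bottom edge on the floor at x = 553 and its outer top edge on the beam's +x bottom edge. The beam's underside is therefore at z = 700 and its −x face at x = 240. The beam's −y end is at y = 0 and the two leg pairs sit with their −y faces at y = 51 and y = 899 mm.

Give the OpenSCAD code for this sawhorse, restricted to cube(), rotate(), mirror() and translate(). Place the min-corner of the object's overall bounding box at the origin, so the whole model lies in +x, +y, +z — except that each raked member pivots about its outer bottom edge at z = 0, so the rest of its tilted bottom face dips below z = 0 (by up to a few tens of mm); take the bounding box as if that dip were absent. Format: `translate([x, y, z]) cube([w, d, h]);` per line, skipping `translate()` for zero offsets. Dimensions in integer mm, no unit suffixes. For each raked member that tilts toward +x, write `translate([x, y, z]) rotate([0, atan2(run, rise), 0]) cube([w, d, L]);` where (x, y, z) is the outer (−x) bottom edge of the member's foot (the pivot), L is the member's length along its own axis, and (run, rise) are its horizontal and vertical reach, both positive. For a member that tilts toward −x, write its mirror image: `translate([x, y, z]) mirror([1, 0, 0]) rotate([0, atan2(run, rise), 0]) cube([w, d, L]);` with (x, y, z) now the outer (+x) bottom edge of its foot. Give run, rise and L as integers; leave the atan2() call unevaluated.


translate([240, 0, 700]) cube([73, 998, 84]);
translate([0, 51, 0]) rotate([0, atan2(240, 700), 0]) cube([28, 48, 740]);
translate([553, 51, 0]) mirror([1, 0, 0]) rotate([0, atan2(240, 700), 0]) cube([28, 48, 740]);
translate([0, 899, 0]) rotate([0, atan2(240, 700), 0]) cube([28, 48, 740]);
translate([553, 899, 0]) mirror([1, 0, 0]) rotate([0, atan2(240, 700), 0]) cube([28, 48, 740]);
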